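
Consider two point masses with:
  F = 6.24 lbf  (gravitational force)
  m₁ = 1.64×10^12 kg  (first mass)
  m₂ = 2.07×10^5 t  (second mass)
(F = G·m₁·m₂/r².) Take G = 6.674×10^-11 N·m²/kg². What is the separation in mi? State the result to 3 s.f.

17.8 mi

From Newton's law of gravitation: r = √(G·m₁m₂/F).
F = 6.24 lbf = 27.76 N; m₁ = 1.64×10^12 kg; m₂ = 2.07×10^5 t = 2.070×10^8 kg; G = 6.674×10^-11 N·m²/kg².
r = 28570 m
28570 m × (1 mi / 1609 m) = 17.75 mi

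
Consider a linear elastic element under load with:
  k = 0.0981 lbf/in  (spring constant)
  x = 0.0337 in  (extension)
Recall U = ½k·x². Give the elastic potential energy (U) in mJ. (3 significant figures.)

U is given directly by: U = ½kx².
k = 0.0981 lbf/in = 17.18 N/m; x = 0.0337 in = 8.560×10^-4 m.
U = 6.294×10^-6 J
6.294×10^-6 J × (1 mJ / 0.001000 J) = 0.006294 mJ

0.00629 mJ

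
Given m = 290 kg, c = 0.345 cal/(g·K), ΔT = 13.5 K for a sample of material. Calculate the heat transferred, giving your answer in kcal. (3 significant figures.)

Q is given directly by: Q = mcΔT.
m = 290 kg; c = 0.345 cal/(g·K) = 1443 J/(kg·K); ΔT = 13.5 K.
Q = 5.651×10^6 J  (the unit combination reduces to kg·m²/s² = J)
5.651×10^6 J × (1 kcal / 4184 J) = 1351 kcal

1350 kcal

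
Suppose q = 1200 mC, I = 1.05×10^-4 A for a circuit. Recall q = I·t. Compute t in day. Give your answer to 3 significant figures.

0.132 day

Rearranging: t = q/I.
q = 1200 mC = 1.200 C; I = 1.05×10^-4 A.
t = 11429 s
11429 s × (1 day / 86400 s) = 0.1323 day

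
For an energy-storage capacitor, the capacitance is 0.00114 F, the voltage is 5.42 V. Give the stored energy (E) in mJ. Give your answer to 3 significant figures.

16.7 mJ

E is given directly by: E = ½CV².
C = 0.00114 F; V = 5.42 V.
E = 0.01674 J
0.01674 J × (1 mJ / 0.001000 J) = 16.74 mJ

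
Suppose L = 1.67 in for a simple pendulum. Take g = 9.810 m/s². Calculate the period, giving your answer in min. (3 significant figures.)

T is given directly by: T = 2π√(L/g).
L = 1.67 in = 0.04242 m; g = 9.810 m/s².
T = 0.4132 s
0.4132 s × (1 min / 60.00 s) = 0.006886 min

0.00689 min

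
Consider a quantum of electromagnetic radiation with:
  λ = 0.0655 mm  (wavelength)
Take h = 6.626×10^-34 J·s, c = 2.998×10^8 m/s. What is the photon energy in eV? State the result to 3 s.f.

0.0189 eV

E is given directly by: E = hc/λ.
λ = 0.0655 mm = 6.550×10^-5 m; h = 6.626×10^-34 J·s; c = 2.998×10^8 m/s.
E = 3.033×10^-21 J
3.033×10^-21 J × (1 eV / 1.602×10^-19 J) = 0.01893 eV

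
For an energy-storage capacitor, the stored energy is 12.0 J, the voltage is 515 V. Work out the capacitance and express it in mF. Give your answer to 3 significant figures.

Rearranging: C = 2E/V².
E = 12.0 J; V = 515 V.
C = 9.049×10^-5 F
9.049×10^-5 F × (1 mF / 0.001000 F) = 0.09049 mF

0.0905 mF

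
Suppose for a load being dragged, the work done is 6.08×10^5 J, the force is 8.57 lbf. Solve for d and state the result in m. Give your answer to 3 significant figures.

Rearranging W = F·d for d: d = W/F.
W = 6.08×10^5 J; F = 8.57 lbf = 38.12 N.
d = 15949 m

15900 m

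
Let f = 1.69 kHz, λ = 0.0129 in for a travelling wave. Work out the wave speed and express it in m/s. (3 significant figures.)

Directly: v = fλ.
f = 1.69 kHz = 1690 Hz; λ = 0.0129 in = 3.277×10^-4 m.
v = 0.5537 m/s

0.554 m/s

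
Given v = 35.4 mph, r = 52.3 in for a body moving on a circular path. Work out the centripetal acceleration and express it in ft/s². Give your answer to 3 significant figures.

Directly: a = v²/r.
v = 35.4 mph = 15.83 m/s; r = 52.3 in = 1.328 m.
a = 188.5 m/s²
188.5 m/s² × (1 ft/s² / 0.3048 m/s²) = 618.5 ft/s²

619 ft/s²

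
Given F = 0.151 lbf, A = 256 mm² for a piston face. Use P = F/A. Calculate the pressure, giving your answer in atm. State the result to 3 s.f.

0.0259 atm

P is given directly by: P = F/A.
F = 0.151 lbf = 0.6717 N; A = 256 mm² = 2.560×10^-4 m².
P = 2624 Pa
2624 Pa × (1 atm / 1.013×10^5 Pa) = 0.02589 atm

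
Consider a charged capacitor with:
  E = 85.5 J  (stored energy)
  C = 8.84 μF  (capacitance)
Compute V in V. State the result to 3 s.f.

4400 V

Solving E = ½C·V² for V: V = √(2E/C).
E = 85.5 J; C = 8.84 μF = 8.840×10^-6 F.
V = 4398 V  (the unit combination reduces to kg·m²/(A·s³) = V)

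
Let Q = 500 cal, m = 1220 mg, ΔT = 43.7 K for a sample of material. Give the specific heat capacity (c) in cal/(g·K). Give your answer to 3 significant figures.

Rearranging Q = m·c·ΔT for c: c = Q/(m·ΔT).
Q = 500 cal = 2092 J; m = 1220 mg = 0.001220 kg; ΔT = 43.7 K.
c = 39239 J/(kg·K)
39239 J/(kg·K) × (1 cal/(g·K) / 4184 J/(kg·K)) = 9.378 cal/(g·K)

9.38 cal/(g·K)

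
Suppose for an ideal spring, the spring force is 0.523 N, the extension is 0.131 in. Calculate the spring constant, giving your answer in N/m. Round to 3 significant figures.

157 N/m

From Hooke's law: k = F/x.
F = 0.523 N; x = 0.131 in = 0.003327 m.
k = 157.2 N/m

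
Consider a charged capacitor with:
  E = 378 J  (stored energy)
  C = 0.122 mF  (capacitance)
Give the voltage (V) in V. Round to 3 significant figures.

Rearranging E = ½C·V² for V: V = √(2E/C).
E = 378 J; C = 0.122 mF = 1.220×10^-4 F.
V = 2489 V

2490 V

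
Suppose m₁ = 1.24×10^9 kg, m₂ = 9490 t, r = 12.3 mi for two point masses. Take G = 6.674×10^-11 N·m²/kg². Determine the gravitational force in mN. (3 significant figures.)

Directly: F = Gm₁m₂/r².
m₁ = 1.24×10^9 kg; m₂ = 9490 t = 9.490×10^6 kg; r = 12.3 mi = 19795 m; G = 6.674×10^-11 N·m²/kg².
F = 0.002004 N
0.002004 N × (1 mN / 0.001000 N) = 2.004 mN

2.00 mN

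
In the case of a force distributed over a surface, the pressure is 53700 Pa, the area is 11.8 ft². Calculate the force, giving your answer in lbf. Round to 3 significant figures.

13200 lbf

Rearranging: F = P·A.
P = 53700 Pa; A = 11.8 ft² = 1.096 m².
F = 58869 N
58869 N × (1 lbf / 4.448 N) = 13234 lbf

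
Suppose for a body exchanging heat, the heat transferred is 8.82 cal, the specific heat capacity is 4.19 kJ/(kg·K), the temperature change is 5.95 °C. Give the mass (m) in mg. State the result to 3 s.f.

Solving Q = m·c·ΔT for m: m = Q/(c·ΔT).
Q = 8.82 cal = 36.90 J; c = 4.19 kJ/(kg·K) = 4190 J/(kg·K); ΔT = 5.95 °C = 5.950 K.
m = 0.001480 kg
0.001480 kg × (1 mg / 1.000×10^-6 kg) = 1480 mg

1480 mg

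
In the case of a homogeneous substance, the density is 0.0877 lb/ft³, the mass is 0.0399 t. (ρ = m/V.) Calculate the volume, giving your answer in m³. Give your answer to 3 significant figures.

Solving ρ = m/V for V: V = m/ρ.
ρ = 0.0877 lb/ft³ = 1.405 kg/m³; m = 0.0399 t = 39.90 kg.
V = 28.40 m³

28.4 m³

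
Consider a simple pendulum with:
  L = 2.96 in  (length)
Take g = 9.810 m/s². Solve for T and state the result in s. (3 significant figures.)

0.550 s

Directly: T = 2π√(L/g).
L = 2.96 in = 0.07518 m; g = 9.810 m/s².
T = 0.5501 s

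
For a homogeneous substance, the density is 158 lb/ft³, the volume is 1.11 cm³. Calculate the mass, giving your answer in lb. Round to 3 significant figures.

Rearranging: m = ρV.
ρ = 158 lb/ft³ = 2531 kg/m³; V = 1.11 cm³ = 1.110×10^-6 m³.
m = 0.002809 kg
0.002809 kg × (1 lb / 0.4536 kg) = 0.006193 lb

0.00619 lb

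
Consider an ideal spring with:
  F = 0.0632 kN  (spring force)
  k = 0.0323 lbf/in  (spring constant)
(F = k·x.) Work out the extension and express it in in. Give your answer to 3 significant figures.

440 in

From Hooke's law: x = F/k.
F = 0.0632 kN = 63.20 N; k = 0.0323 lbf/in = 5.657 N/m.
x = 11.17 m
11.17 m × (1 in / 0.02540 m) = 439.9 in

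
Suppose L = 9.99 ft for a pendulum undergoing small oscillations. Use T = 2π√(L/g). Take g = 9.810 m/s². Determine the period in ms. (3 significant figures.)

Directly: T = 2π√(L/g).
L = 9.99 ft = 3.045 m; g = 9.810 m/s².
T = 3.501 s
3.501 s × (1 ms / 0.001000 s) = 3501 ms

3500 ms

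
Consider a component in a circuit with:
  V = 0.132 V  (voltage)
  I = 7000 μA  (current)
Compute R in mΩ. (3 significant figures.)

18900 mΩ

Rearranging V = I·R for R: R = V/I.
V = 0.132 V; I = 7000 μA = 0.007000 A.
R = 18.86 Ω
18.86 Ω × (1 mΩ / 0.001000 Ω) = 18857 mΩ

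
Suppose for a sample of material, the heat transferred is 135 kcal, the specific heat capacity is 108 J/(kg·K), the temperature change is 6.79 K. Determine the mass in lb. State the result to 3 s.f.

Rearranging Q = m·c·ΔT for m: m = Q/(c·ΔT).
Q = 135 kcal = 5.648×10^5 J; c = 108 J/(kg·K); ΔT = 6.79 K.
m = 770.3 kg
770.3 kg × (1 lb / 0.4536 kg) = 1698 lb

1700 lb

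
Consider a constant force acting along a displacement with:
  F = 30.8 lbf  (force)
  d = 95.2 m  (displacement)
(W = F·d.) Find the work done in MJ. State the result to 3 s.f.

0.0130 MJ

W is given directly by: W = F·d.
F = 30.8 lbf = 137.0 N; d = 95.2 m.
W = 13043 J
13043 J × (1 MJ / 1.000×10^6 J) = 0.01304 MJ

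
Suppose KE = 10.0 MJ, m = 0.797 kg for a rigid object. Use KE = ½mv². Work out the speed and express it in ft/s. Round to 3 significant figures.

Rearranging KE = ½mv² for v: v = √(2·KE/m).
KE = 10.0 MJ = 1.000×10^7 J; m = 0.797 kg.
v = 5009 m/s
5009 m/s × (1 ft/s / 0.3048 m/s) = 16435 ft/s

16400 ft/s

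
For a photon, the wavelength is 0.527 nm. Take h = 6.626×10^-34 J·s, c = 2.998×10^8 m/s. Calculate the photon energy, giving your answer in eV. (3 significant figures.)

2350 eV

E is given directly by: E = hc/λ.
λ = 0.527 nm = 5.270×10^-10 m; h = 6.626×10^-34 J·s; c = 2.998×10^8 m/s.
E = 3.769×10^-16 J
3.769×10^-16 J × (1 eV / 1.602×10^-19 J) = 2353 eV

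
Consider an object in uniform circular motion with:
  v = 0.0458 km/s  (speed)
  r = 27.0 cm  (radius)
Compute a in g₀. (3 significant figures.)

a is given directly by: a = v²/r.
v = 0.0458 km/s = 45.80 m/s; r = 27.0 cm = 0.2700 m.
a = 7769 m/s²
7769 m/s² × (1 g₀ / 9.807 m/s²) = 792.2 g₀

792 g₀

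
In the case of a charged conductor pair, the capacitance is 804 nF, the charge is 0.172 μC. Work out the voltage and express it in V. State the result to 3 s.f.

0.214 V

Rearranging C = Q/V for V: V = Q/C.
C = 804 nF = 8.040×10^-7 F; Q = 0.172 μC = 1.720×10^-7 C.
V = 0.2139 V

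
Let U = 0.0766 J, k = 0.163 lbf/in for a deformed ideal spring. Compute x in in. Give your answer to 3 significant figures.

2.88 in

Solving U = ½k·x² for x: x = √(2U/k).
U = 0.0766 J; k = 0.163 lbf/in = 28.55 N/m.
x = 0.07326 m
0.07326 m × (1 in / 0.02540 m) = 2.884 in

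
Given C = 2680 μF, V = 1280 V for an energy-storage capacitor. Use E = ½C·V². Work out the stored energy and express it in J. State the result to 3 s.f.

E is given directly by: E = ½CV².
C = 2680 μF = 0.002680 F; V = 1280 V.
E = 2195 J

2200 J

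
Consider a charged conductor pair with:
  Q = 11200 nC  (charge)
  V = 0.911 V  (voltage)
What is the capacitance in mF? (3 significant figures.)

0.0123 mF

C is given directly by: C = Q/V.
Q = 11200 nC = 1.120×10^-5 C; V = 0.911 V.
C = 1.229×10^-5 F
1.229×10^-5 F × (1 mF / 0.001000 F) = 0.01229 mF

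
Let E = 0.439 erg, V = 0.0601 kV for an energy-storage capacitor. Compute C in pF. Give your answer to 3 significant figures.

Rearranging: C = 2E/V².
E = 0.439 erg = 4.390×10^-8 J; V = 0.0601 kV = 60.10 V.
C = 2.431×10^-11 F
2.431×10^-11 F × (1 pF / 1.000×10^-12 F) = 24.31 pF

24.3 pF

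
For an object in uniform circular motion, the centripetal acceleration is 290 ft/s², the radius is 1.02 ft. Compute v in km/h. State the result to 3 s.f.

18.9 km/h

Rearranging: v = √(a·r).
a = 290 ft/s² = 88.39 m/s²; r = 1.02 ft = 0.3109 m.
v = 5.242 m/s
5.242 m/s × (1 km/h / 0.2778 m/s) = 18.87 km/h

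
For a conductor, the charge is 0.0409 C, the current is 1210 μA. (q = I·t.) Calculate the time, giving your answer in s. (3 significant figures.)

33.8 s

Rearranging q = I·t for t: t = q/I.
q = 0.0409 C; I = 1210 μA = 0.001210 A.
t = 33.80 s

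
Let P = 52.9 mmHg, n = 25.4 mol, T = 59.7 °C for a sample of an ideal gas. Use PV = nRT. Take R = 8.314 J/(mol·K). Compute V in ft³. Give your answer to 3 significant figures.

352 ft³

Rearranging PV = nRT for V: V = nRT/P.
P = 52.9 mmHg = 7053 Pa; n = 25.4 mol; T = 59.7 °C = 332.8 K; R = 8.314 J/(mol·K).
V = 9.966 m³
9.966 m³ × (1 ft³ / 0.02832 m³) = 352.0 ft³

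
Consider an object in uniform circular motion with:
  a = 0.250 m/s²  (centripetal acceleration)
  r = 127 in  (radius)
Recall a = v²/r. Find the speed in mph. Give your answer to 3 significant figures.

Rearranging: v = √(a·r).
a = 0.250 m/s²; r = 127 in = 3.226 m.
v = 0.8980 m/s
0.8980 m/s × (1 mph / 0.4470 m/s) = 2.009 mph

2.01 mph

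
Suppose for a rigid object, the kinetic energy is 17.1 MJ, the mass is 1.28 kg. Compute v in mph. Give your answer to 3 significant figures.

11600 mph

Solving KE = ½mv² for v: v = √(2·KE/m).
KE = 17.1 MJ = 1.710×10^7 J; m = 1.28 kg.
v = 5169 m/s
5169 m/s × (1 mph / 0.4470 m/s) = 11563 mph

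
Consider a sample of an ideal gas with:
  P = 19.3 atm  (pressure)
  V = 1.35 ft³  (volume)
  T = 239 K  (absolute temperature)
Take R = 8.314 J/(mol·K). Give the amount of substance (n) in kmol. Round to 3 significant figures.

0.0376 kmol

Rearranging PV = nRT for n: n = PV/(RT).
P = 19.3 atm = 1.956×10^6 Pa; V = 1.35 ft³ = 0.03823 m³; T = 239 K; R = 8.314 J/(mol·K).
n = 37.62 mol
37.62 mol × (1 kmol / 1000 mol) = 0.03762 kmol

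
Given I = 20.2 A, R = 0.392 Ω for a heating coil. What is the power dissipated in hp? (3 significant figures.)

0.214 hp

P is given directly by: P = I²R.
I = 20.2 A; R = 0.392 Ω.
P = 160.0 W  (the unit combination reduces to kg·m²/s³ = W)
160.0 W × (1 hp / 745.7 W) = 0.2145 hp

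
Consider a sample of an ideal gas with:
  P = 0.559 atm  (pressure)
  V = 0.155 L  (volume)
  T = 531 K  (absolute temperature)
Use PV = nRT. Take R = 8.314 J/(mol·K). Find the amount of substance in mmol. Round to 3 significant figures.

Rearranging PV = nRT for n: n = PV/(RT).
P = 0.559 atm = 56641 Pa; V = 0.155 L = 1.550×10^-4 m³; T = 531 K; R = 8.314 J/(mol·K).
n = 0.001989 mol
0.001989 mol × (1 mmol / 0.001000 mol) = 1.989 mmol

1.99 mmol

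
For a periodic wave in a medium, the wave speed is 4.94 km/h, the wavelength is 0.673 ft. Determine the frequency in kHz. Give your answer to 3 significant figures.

0.00669 kHz

Rearranging v = f·λ for f: f = v/λ.
v = 4.94 km/h = 1.372 m/s; λ = 0.673 ft = 0.2051 m.
f = 6.690 Hz
6.690 Hz × (1 kHz / 1000 Hz) = 0.006690 kHz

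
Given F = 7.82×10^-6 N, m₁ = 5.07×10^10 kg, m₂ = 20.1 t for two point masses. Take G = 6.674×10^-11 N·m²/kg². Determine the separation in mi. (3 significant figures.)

57.9 mi

Rearranging F = G·m₁·m₂/r² for r: r = √(G·m₁m₂/F).
F = 7.82×10^-6 N; m₁ = 5.07×10^10 kg; m₂ = 20.1 t = 20100 kg; G = 6.674×10^-11 N·m²/kg².
r = 93259 m
93259 m × (1 mi / 1609 m) = 57.95 mi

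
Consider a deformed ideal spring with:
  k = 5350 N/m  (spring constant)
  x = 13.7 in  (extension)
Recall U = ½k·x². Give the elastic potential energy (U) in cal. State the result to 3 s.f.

77.4 cal

U is given directly by: U = ½kx².
k = 5350 N/m; x = 13.7 in = 0.3480 m.
U = 323.9 J
323.9 J × (1 cal / 4.184 J) = 77.42 cal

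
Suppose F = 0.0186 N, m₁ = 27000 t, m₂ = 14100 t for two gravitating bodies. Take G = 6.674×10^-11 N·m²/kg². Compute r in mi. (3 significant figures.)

From Newton's law of gravitation: r = √(G·m₁m₂/F).
F = 0.0186 N; m₁ = 27000 t = 2.700×10^7 kg; m₂ = 14100 t = 1.410×10^7 kg; G = 6.674×10^-11 N·m²/kg².
r = 1169 m
1169 m × (1 mi / 1609 m) = 0.7262 mi

0.726 mi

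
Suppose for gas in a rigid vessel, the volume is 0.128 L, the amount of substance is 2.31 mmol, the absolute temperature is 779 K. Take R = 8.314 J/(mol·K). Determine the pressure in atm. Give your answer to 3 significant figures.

Directly: P = nRT/V.
V = 0.128 L = 1.280×10^-4 m³; n = 2.31 mmol = 0.002310 mol; T = 779 K; R = 8.314 J/(mol·K).
P = 1.169×10^5 Pa
1.169×10^5 Pa × (1 atm / 1.013×10^5 Pa) = 1.154 atm

1.15 atm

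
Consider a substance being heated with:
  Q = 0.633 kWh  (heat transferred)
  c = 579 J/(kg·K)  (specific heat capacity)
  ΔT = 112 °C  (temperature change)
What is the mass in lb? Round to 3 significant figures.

Rearranging Q = m·c·ΔT for m: m = Q/(c·ΔT).
Q = 0.633 kWh = 2.279×10^6 J; c = 579 J/(kg·K); ΔT = 112 °C = 112.0 K.
m = 35.14 kg
35.14 kg × (1 lb / 0.4536 kg) = 77.47 lb

77.5 lb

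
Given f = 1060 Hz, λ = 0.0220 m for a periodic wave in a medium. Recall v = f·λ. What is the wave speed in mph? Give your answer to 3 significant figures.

52.2 mph

Directly: v = fλ.
f = 1060 Hz; λ = 0.0220 m.
v = 23.32 m/s
23.32 m/s × (1 mph / 0.4470 m/s) = 52.17 mph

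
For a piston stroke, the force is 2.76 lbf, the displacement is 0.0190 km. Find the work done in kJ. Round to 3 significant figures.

0.233 kJ

Directly: W = F·d.
F = 2.76 lbf = 12.28 N; d = 0.0190 km = 19.00 m.
W = 233.3 J
233.3 J × (1 kJ / 1000 J) = 0.2333 kJ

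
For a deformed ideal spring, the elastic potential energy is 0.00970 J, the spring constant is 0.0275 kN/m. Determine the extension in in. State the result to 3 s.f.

Rearranging U = ½k·x² for x: x = √(2U/k).
U = 0.00970 J; k = 0.0275 kN/m = 27.50 N/m.
x = 0.02656 m
0.02656 m × (1 in / 0.02540 m) = 1.046 in

1.05 in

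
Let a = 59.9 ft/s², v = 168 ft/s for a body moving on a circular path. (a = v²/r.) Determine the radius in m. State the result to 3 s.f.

Solving a = v²/r for r: r = v²/a.
a = 59.9 ft/s² = 18.26 m/s²; v = 168 ft/s = 51.21 m/s.
r = 143.6 m

144 m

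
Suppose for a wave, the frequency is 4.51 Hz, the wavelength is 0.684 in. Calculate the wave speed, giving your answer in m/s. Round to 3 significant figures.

0.0784 m/s

Directly: v = fλ.
f = 4.51 Hz; λ = 0.684 in = 0.01737 m.
v = 0.07835 m/s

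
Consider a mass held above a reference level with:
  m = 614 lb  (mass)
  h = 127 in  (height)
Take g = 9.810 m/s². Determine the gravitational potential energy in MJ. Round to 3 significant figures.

PE is given directly by: PE = mgh.
m = 614 lb = 278.5 kg; h = 127 in = 3.226 m; g = 9.810 m/s².
PE = 8813 J
8813 J × (1 MJ / 1.000×10^6 J) = 0.008813 MJ

0.00881 MJ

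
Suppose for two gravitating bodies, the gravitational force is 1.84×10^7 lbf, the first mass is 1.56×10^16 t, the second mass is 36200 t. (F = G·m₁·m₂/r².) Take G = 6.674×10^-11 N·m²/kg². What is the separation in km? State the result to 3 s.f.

21.5 km

From Newton's law of gravitation: r = √(G·m₁m₂/F).
F = 1.84×10^7 lbf = 8.185×10^7 N; m₁ = 1.56×10^16 t = 1.560×10^19 kg; m₂ = 36200 t = 3.620×10^7 kg; G = 6.674×10^-11 N·m²/kg².
r = 21459 m
21459 m × (1 km / 1000 m) = 21.46 km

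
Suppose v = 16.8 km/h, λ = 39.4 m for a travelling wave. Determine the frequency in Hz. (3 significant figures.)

Rearranging: f = v/λ.
v = 16.8 km/h = 4.667 m/s; λ = 39.4 m.
f = 0.1184 Hz

0.118 Hz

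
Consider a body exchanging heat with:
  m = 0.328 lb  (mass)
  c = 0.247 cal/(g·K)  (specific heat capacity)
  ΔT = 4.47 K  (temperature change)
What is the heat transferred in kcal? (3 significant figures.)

Directly: Q = mcΔT.
m = 0.328 lb = 0.1488 kg; c = 0.247 cal/(g·K) = 1033 J/(kg·K); ΔT = 4.47 K.
Q = 687.3 J  (the unit combination reduces to kg·m²/s² = J)
687.3 J × (1 kcal / 4184 J) = 0.1643 kcal

0.164 kcal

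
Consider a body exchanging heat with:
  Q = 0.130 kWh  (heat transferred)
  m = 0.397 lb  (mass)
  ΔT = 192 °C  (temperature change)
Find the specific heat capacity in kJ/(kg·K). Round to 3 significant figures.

Solving Q = m·c·ΔT for c: c = Q/(m·ΔT).
Q = 0.130 kWh = 4.680×10^5 J; m = 0.397 lb = 0.1801 kg; ΔT = 192 °C = 192.0 K.
c = 13536 J/(kg·K)
13536 J/(kg·K) × (1 kJ/(kg·K) / 1000 J/(kg·K)) = 13.54 kJ/(kg·K)

13.5 kJ/(kg·K)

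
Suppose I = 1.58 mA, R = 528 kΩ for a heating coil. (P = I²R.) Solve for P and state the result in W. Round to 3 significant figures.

Directly: P = I²R.
I = 1.58 mA = 0.001580 A; R = 528 kΩ = 5.280×10^5 Ω.
P = 1.318 W

1.32 W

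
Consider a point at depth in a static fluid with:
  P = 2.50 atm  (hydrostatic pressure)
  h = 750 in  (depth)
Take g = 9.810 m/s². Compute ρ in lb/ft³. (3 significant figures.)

84.6 lb/ft³

Rearranging P = ρ·g·h for ρ: ρ = P/(g·h).
P = 2.50 atm = 2.533×10^5 Pa; h = 750 in = 19.05 m; g = 9.810 m/s².
ρ = 1355 kg/m³
1355 kg/m³ × (1 lb/ft³ / 16.02 kg/m³) = 84.62 lb/ft³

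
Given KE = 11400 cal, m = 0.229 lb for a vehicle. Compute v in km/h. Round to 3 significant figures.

3450 km/h

Rearranging: v = √(2·KE/m).
KE = 11400 cal = 47698 J; m = 0.229 lb = 0.1039 kg.
v = 958.3 m/s
958.3 m/s × (1 km/h / 0.2778 m/s) = 3450 km/h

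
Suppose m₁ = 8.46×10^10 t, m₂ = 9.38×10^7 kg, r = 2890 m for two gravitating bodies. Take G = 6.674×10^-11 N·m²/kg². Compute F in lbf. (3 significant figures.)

Directly: F = Gm₁m₂/r².
m₁ = 8.46×10^10 t = 8.460×10^13 kg; m₂ = 9.38×10^7 kg; r = 2890 m; G = 6.674×10^-11 N·m²/kg².
F = 63411 N
63411 N × (1 lbf / 4.448 N) = 14255 lbf

14300 lbf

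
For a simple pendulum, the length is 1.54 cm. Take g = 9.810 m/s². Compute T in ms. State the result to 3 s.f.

249 ms

Directly: T = 2π√(L/g).
L = 1.54 cm = 0.01540 m; g = 9.810 m/s².
T = 0.2489 s
0.2489 s × (1 ms / 0.001000 s) = 248.9 ms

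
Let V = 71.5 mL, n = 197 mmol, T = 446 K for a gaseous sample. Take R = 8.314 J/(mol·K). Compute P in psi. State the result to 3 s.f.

From the ideal-gas law: P = nRT/V.
V = 71.5 mL = 7.150×10^-5 m³; n = 197 mmol = 0.1970 mol; T = 446 K; R = 8.314 J/(mol·K).
P = 1.022×10^7 Pa
1.022×10^7 Pa × (1 psi / 6895 Pa) = 1482 psi

1480 psi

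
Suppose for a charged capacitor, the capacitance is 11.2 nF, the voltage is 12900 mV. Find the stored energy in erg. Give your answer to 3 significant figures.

Directly: E = ½CV².
C = 11.2 nF = 1.120×10^-8 F; V = 12900 mV = 12.90 V.
E = 9.319×10^-7 J
9.319×10^-7 J × (1 erg / 1.000×10^-7 J) = 9.319 erg

9.32 erg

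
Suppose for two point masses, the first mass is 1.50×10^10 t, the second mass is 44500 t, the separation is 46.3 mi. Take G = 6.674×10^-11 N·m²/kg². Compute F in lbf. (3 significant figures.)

From Newton's law of gravitation: F = Gm₁m₂/r².
m₁ = 1.50×10^10 t = 1.500×10^13 kg; m₂ = 44500 t = 4.450×10^7 kg; r = 46.3 mi = 74513 m; G = 6.674×10^-11 N·m²/kg².
F = 8.024 N  (the unit combination reduces to kg·m/s² = N)
8.024 N × (1 lbf / 4.448 N) = 1.804 lbf

1.80 lbf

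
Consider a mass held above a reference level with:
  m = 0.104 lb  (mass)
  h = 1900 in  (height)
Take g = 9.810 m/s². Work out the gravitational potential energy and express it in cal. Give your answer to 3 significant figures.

Directly: PE = mgh.
m = 0.104 lb = 0.04717 kg; h = 1900 in = 48.26 m; g = 9.810 m/s².
PE = 22.33 J
22.33 J × (1 cal / 4.184 J) = 5.338 cal

5.34 cal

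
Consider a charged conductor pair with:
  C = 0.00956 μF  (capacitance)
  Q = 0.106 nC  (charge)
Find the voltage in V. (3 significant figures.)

Rearranging C = Q/V for V: V = Q/C.
C = 0.00956 μF = 9.560×10^-9 F; Q = 0.106 nC = 1.060×10^-10 C.
V = 0.01109 V  (the unit combination reduces to kg·m²/(A·s³) = V)

0.0111 V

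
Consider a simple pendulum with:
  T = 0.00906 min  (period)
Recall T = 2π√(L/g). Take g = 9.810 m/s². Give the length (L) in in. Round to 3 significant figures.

Rearranging: L = g·(T/2π)².
T = 0.00906 min = 0.5436 s; g = 9.810 m/s².
L = 0.07343 m
0.07343 m × (1 in / 0.02540 m) = 2.891 in

2.89 in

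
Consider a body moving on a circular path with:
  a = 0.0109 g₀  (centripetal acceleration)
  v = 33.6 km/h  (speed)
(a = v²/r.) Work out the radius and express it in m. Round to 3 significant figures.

Rearranging: r = v²/a.
a = 0.0109 g₀ = 0.1069 m/s²; v = 33.6 km/h = 9.333 m/s.
r = 814.9 m

815 m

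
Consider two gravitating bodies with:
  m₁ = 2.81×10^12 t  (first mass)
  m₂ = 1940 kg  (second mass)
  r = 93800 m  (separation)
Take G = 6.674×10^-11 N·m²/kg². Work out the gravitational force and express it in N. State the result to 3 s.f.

0.0414 N

F is given directly by: F = Gm₁m₂/r².
m₁ = 2.81×10^12 t = 2.810×10^15 kg; m₂ = 1940 kg; r = 93800 m; G = 6.674×10^-11 N·m²/kg².
F = 0.04135 N  (the unit combination reduces to kg·m/s² = N)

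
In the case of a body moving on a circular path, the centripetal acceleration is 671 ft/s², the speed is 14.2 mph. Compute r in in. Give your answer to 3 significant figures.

Solving a = v²/r for r: r = v²/a.
a = 671 ft/s² = 204.5 m/s²; v = 14.2 mph = 6.348 m/s.
r = 0.1970 m
0.1970 m × (1 in / 0.02540 m) = 7.757 in

7.76 in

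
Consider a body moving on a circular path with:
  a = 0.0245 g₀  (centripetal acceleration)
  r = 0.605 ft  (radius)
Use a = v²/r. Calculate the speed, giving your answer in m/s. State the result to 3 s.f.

0.210 m/s

Solving a = v²/r for v: v = √(a·r).
a = 0.0245 g₀ = 0.2403 m/s²; r = 0.605 ft = 0.1844 m.
v = 0.2105 m/s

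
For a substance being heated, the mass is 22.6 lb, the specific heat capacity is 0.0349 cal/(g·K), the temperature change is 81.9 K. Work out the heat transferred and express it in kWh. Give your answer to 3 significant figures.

0.0341 kWh

Directly: Q = mcΔT.
m = 22.6 lb = 10.25 kg; c = 0.0349 cal/(g·K) = 146.0 J/(kg·K); ΔT = 81.9 K.
Q = 1.226×10^5 J
1.226×10^5 J × (1 kWh / 3.600×10^6 J) = 0.03405 kWh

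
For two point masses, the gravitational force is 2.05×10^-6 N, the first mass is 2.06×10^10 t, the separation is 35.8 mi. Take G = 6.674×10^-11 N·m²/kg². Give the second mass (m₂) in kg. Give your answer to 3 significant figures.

From Newton's law of gravitation: m₂ = F·r²/(G·m₁).
F = 2.05×10^-6 N; m₁ = 2.06×10^10 t = 2.060×10^13 kg; r = 35.8 mi = 57615 m; G = 6.674×10^-11 N·m²/kg².
m₂ = 4.950 kg

4.95 kg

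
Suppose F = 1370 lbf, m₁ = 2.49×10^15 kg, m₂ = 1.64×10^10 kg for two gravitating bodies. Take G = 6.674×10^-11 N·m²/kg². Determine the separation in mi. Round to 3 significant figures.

416 mi

From Newton's law of gravitation: r = √(G·m₁m₂/F).
F = 1370 lbf = 6094 N; m₁ = 2.49×10^15 kg; m₂ = 1.64×10^10 kg; G = 6.674×10^-11 N·m²/kg².
r = 6.687×10^5 m
6.687×10^5 m × (1 mi / 1609 m) = 415.5 mi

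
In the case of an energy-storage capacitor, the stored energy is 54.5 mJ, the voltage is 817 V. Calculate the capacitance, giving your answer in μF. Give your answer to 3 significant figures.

0.163 μF

Solving E = ½C·V² for C: C = 2E/V².
E = 54.5 mJ = 0.05450 J; V = 817 V.
C = 1.633×10^-7 F
1.633×10^-7 F × (1 μF / 1.000×10^-6 F) = 0.1633 μF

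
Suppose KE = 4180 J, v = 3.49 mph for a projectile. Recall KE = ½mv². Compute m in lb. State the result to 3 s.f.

7570 lb

Rearranging KE = ½mv² for m: m = 2·KE/v².
KE = 4180 J; v = 3.49 mph = 1.560 m/s.
m = 3434 kg
3434 kg × (1 lb / 0.4536 kg) = 7572 lb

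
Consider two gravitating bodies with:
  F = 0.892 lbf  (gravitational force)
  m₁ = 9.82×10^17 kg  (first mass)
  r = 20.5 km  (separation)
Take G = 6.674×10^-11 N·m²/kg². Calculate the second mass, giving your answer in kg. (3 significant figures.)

25.4 kg

Rearranging: m₂ = F·r²/(G·m₁).
F = 0.892 lbf = 3.968 N; m₁ = 9.82×10^17 kg; r = 20.5 km = 20500 m; G = 6.674×10^-11 N·m²/kg².
m₂ = 25.44 kg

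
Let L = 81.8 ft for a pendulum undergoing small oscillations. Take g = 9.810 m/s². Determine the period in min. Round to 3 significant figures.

Directly: T = 2π√(L/g).
L = 81.8 ft = 24.93 m; g = 9.810 m/s².
T = 10.02 s
10.02 s × (1 min / 60.00 s) = 0.1669 min

0.167 min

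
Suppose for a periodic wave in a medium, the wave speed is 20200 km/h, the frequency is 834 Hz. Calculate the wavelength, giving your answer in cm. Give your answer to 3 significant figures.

Rearranging v = f·λ for λ: λ = v/f.
v = 20200 km/h = 5611 m/s; f = 834 Hz.
λ = 6.728 m
6.728 m × (1 cm / 0.01000 m) = 672.8 cm

673 cm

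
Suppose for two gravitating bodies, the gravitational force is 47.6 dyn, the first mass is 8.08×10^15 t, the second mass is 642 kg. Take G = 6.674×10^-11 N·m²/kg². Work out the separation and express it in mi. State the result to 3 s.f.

16800 mi

From Newton's law of gravitation: r = √(G·m₁m₂/F).
F = 47.6 dyn = 4.760×10^-4 N; m₁ = 8.08×10^15 t = 8.080×10^18 kg; m₂ = 642 kg; G = 6.674×10^-11 N·m²/kg².
r = 2.697×10^7 m
2.697×10^7 m × (1 mi / 1609 m) = 16758 mi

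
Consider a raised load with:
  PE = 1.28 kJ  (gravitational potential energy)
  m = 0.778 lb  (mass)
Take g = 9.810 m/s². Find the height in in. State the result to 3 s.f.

14600 in

Rearranging: h = PE/(m·g).
PE = 1.28 kJ = 1280 J; m = 0.778 lb = 0.3529 kg; g = 9.810 m/s².
h = 369.7 m
369.7 m × (1 in / 0.02540 m) = 14557 in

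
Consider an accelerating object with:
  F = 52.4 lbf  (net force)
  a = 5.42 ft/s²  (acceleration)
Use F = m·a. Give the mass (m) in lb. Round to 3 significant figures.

311 lb

From Newton's second law: m = F/a.
F = 52.4 lbf = 233.1 N; a = 5.42 ft/s² = 1.652 m/s².
m = 141.1 kg
141.1 kg × (1 lb / 0.4536 kg) = 311.1 lb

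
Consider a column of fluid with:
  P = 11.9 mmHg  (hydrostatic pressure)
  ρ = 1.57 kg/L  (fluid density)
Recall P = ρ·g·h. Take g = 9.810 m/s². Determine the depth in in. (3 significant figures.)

4.06 in

Solving P = ρ·g·h for h: h = P/(ρ·g).
P = 11.9 mmHg = 1587 Pa; ρ = 1.57 kg/L = 1570 kg/m³; g = 9.810 m/s².
h = 0.1030 m
0.1030 m × (1 in / 0.02540 m) = 4.056 in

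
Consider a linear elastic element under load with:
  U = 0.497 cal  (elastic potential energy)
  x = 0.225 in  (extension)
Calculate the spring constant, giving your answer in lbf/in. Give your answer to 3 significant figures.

727 lbf/in

Rearranging U = ½k·x² for k: k = 2U/x².
U = 0.497 cal = 2.079 J; x = 0.225 in = 0.005715 m.
k = 1.273×10^5 N/m
1.273×10^5 N/m × (1 lbf/in / 175.1 N/m) = 727.1 lbf/in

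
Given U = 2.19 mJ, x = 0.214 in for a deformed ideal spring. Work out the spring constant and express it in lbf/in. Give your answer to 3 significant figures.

0.846 lbf/in

Solving U = ½k·x² for k: k = 2U/x².
U = 2.19 mJ = 0.002190 J; x = 0.214 in = 0.005436 m.
k = 148.2 N/m
148.2 N/m × (1 lbf/in / 175.1 N/m) = 0.8465 lbf/in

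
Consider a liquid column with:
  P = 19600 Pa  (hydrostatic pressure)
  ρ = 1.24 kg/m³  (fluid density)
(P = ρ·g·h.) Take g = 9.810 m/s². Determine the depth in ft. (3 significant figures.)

5290 ft

Solving P = ρ·g·h for h: h = P/(ρ·g).
P = 19600 Pa; ρ = 1.24 kg/m³; g = 9.810 m/s².
h = 1611 m
1611 m × (1 ft / 0.3048 m) = 5286 ft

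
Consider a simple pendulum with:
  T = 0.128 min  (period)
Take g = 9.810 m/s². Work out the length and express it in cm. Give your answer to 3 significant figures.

1470 cm

Solving T = 2π√(L/g) for L: L = g·(T/2π)².
T = 0.128 min = 7.680 s; g = 9.810 m/s².
L = 14.66 m
14.66 m × (1 cm / 0.01000 m) = 1466 cm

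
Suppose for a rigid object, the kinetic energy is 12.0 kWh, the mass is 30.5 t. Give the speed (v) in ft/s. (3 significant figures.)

Solving KE = ½mv² for v: v = √(2·KE/m).
KE = 12.0 kWh = 4.320×10^7 J; m = 30.5 t = 30500 kg.
v = 53.22 m/s
53.22 m/s × (1 ft/s / 0.3048 m/s) = 174.6 ft/s

175 ft/s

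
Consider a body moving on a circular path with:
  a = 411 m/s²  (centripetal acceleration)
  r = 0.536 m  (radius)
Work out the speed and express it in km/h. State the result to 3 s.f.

Solving a = v²/r for v: v = √(a·r).
a = 411 m/s²; r = 0.536 m.
v = 14.84 m/s
14.84 m/s × (1 km/h / 0.2778 m/s) = 53.43 km/h

53.4 km/h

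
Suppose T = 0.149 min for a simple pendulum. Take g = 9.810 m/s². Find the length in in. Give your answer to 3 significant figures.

Solving T = 2π√(L/g) for L: L = g·(T/2π)².
T = 0.149 min = 8.940 s; g = 9.810 m/s².
L = 19.86 m
19.86 m × (1 in / 0.02540 m) = 781.9 in

782 in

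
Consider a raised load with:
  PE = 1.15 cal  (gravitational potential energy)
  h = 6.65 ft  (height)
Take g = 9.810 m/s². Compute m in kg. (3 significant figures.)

Solving PE = m·g·h for m: m = PE/(g·h).
PE = 1.15 cal = 4.812 J; h = 6.65 ft = 2.027 m; g = 9.810 m/s².
m = 0.2420 kg

0.242 kg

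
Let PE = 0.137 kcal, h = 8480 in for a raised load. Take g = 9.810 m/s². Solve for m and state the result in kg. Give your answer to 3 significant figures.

Rearranging: m = PE/(g·h).
PE = 0.137 kcal = 573.2 J; h = 8480 in = 215.4 m; g = 9.810 m/s².
m = 0.2713 kg

0.271 kg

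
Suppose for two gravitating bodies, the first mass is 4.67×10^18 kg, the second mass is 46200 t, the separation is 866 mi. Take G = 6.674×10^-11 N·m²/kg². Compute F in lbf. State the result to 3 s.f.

From Newton's law of gravitation: F = Gm₁m₂/r².
m₁ = 4.67×10^18 kg; m₂ = 46200 t = 4.620×10^7 kg; r = 866 mi = 1.394×10^6 m; G = 6.674×10^-11 N·m²/kg².
F = 7413 N  (the unit combination reduces to kg·m/s² = N)
7413 N × (1 lbf / 4.448 N) = 1667 lbf

1670 lbf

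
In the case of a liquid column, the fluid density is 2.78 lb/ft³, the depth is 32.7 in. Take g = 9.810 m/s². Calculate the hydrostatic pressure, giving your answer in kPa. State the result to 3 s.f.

Directly: P = ρgh.
ρ = 2.78 lb/ft³ = 44.53 kg/m³; h = 32.7 in = 0.8306 m; g = 9.810 m/s².
P = 362.8 Pa  (the unit combination reduces to kg/(m·s²) = Pa)
362.8 Pa × (1 kPa / 1000 Pa) = 0.3628 kPa

0.363 kPa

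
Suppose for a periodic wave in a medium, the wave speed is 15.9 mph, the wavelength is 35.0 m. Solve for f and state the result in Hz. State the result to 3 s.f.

Rearranging: f = v/λ.
v = 15.9 mph = 7.108 m/s; λ = 35.0 m.
f = 0.2031 Hz

0.203 Hz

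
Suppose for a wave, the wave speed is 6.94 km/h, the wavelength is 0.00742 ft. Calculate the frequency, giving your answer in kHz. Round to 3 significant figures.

Rearranging v = f·λ for f: f = v/λ.
v = 6.94 km/h = 1.928 m/s; λ = 0.00742 ft = 0.002262 m.
f = 852.4 Hz
852.4 Hz × (1 kHz / 1000 Hz) = 0.8524 kHz

0.852 kHz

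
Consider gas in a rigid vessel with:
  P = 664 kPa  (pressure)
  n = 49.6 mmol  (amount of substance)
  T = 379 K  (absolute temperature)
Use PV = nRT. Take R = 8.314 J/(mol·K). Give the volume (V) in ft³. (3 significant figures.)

0.00831 ft³

Solving PV = nRT for V: V = nRT/P.
P = 664 kPa = 6.640×10^5 Pa; n = 49.6 mmol = 0.04960 mol; T = 379 K; R = 8.314 J/(mol·K).
V = 2.354×10^-4 m³
2.354×10^-4 m³ × (1 ft³ / 0.02832 m³) = 0.008312 ft³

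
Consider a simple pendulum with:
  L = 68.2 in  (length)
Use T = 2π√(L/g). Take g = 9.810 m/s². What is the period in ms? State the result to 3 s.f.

2640 ms

Directly: T = 2π√(L/g).
L = 68.2 in = 1.732 m; g = 9.810 m/s².
T = 2.640 s
2.640 s × (1 ms / 0.001000 s) = 2640 ms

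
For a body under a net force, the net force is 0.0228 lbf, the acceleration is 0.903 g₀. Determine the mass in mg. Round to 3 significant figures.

From Newton's second law: m = F/a.
F = 0.0228 lbf = 0.1014 N; a = 0.903 g₀ = 8.855 m/s².
m = 0.01145 kg
0.01145 kg × (1 mg / 1.000×10^-6 kg) = 11453 mg

11500 mg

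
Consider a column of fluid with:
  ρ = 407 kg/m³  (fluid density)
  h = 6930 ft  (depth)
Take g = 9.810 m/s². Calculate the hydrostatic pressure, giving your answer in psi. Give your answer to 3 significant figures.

1220 psi

Directly: P = ρgh.
ρ = 407 kg/m³; h = 6930 ft = 2112 m; g = 9.810 m/s².
P = 8.434×10^6 Pa
8.434×10^6 Pa × (1 psi / 6895 Pa) = 1223 psi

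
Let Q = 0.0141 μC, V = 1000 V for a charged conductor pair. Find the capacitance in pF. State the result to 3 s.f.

C is given directly by: C = Q/V.
Q = 0.0141 μC = 1.410×10^-8 C; V = 1000 V.
C = 1.410×10^-11 F
1.410×10^-11 F × (1 pF / 1.000×10^-12 F) = 14.10 pF

14.1 pF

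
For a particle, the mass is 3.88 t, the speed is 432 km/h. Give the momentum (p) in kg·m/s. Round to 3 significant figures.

p is given directly by: p = mv.
m = 3.88 t = 3880 kg; v = 432 km/h = 120.0 m/s.
p = 4.656×10^5 kg·m/s

4.66×10^5 kg·m/s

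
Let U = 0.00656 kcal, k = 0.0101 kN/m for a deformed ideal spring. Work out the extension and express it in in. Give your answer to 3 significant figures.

91.8 in

Rearranging: x = √(2U/k).
U = 0.00656 kcal = 27.45 J; k = 0.0101 kN/m = 10.10 N/m.
x = 2.331 m
2.331 m × (1 in / 0.02540 m) = 91.78 in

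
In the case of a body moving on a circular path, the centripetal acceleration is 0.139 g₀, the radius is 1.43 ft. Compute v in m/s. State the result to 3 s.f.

0.771 m/s

Solving a = v²/r for v: v = √(a·r).
a = 0.139 g₀ = 1.363 m/s²; r = 1.43 ft = 0.4359 m.
v = 0.7708 m/s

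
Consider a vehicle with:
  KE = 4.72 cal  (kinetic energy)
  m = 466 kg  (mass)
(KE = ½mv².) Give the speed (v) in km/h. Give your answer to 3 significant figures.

1.05 km/h

Rearranging: v = √(2·KE/m).
KE = 4.72 cal = 19.75 J; m = 466 kg.
v = 0.2911 m/s
0.2911 m/s × (1 km/h / 0.2778 m/s) = 1.048 km/h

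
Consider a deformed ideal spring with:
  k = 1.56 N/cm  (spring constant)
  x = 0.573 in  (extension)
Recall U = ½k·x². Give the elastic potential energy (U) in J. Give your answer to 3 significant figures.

Directly: U = ½kx².
k = 1.56 N/cm = 156.0 N/m; x = 0.573 in = 0.01455 m.
U = 0.01652 J

0.0165 J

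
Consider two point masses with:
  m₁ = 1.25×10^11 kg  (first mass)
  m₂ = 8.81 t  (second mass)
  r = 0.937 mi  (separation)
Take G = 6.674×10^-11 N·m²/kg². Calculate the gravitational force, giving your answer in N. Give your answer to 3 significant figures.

From Newton's law of gravitation: F = Gm₁m₂/r².
m₁ = 1.25×10^11 kg; m₂ = 8.81 t = 8810 kg; r = 0.937 mi = 1508 m; G = 6.674×10^-11 N·m²/kg².
F = 0.03232 N  (the unit combination reduces to kg·m/s² = N)

0.0323 N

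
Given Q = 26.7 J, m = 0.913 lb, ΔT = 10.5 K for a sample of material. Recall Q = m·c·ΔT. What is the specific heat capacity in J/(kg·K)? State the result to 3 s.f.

6.14 J/(kg·K)

Rearranging: c = Q/(m·ΔT).
Q = 26.7 J; m = 0.913 lb = 0.4141 kg; ΔT = 10.5 K.
c = 6.140 J/(kg·K)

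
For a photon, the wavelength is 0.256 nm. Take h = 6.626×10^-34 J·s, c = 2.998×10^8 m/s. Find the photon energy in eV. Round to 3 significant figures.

E is given directly by: E = hc/λ.
λ = 0.256 nm = 2.560×10^-10 m; h = 6.626×10^-34 J·s; c = 2.998×10^8 m/s.
E = 7.760×10^-16 J
7.760×10^-16 J × (1 eV / 1.602×10^-19 J) = 4843 eV

4840 eV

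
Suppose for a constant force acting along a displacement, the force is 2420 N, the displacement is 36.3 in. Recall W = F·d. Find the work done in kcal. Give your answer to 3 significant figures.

Directly: W = F·d.
F = 2420 N; d = 36.3 in = 0.9220 m.
W = 2231 J  (the unit combination reduces to kg·m²/s² = J)
2231 J × (1 kcal / 4184 J) = 0.5333 kcal

0.533 kcal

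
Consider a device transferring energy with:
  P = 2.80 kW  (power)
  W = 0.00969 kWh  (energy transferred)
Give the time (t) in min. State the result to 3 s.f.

0.208 min

Rearranging: t = W/P.
P = 2.80 kW = 2800 W; W = 0.00969 kWh = 34884 J.
t = 12.46 s
12.46 s × (1 min / 60.00 s) = 0.2076 min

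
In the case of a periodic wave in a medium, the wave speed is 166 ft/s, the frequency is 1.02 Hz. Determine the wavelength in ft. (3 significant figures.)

Rearranging: λ = v/f.
v = 166 ft/s = 50.60 m/s; f = 1.02 Hz.
λ = 49.60 m
49.60 m × (1 ft / 0.3048 m) = 162.7 ft

163 ft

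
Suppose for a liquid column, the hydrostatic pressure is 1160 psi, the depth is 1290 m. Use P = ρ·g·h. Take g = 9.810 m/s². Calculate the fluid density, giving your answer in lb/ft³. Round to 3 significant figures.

Rearranging: ρ = P/(g·h).
P = 1160 psi = 7.998×10^6 Pa; h = 1290 m; g = 9.810 m/s².
ρ = 632.0 kg/m³
632.0 kg/m³ × (1 lb/ft³ / 16.02 kg/m³) = 39.45 lb/ft³

39.5 lb/ft³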